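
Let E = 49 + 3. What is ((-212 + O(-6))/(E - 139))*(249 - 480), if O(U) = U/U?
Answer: -16247/29 ≈ -560.24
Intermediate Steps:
O(U) = 1
E = 52
((-212 + O(-6))/(E - 139))*(249 - 480) = ((-212 + 1)/(52 - 139))*(249 - 480) = -211/(-87)*(-231) = -211*(-1/87)*(-231) = (211/87)*(-231) = -16247/29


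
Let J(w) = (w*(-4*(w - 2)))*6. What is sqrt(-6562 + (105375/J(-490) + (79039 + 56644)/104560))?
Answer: I*sqrt(13293183527509991655)/45013080 ≈ 80.998*I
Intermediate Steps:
J(w) = 6*w*(8 - 4*w) (J(w) = (w*(-4*(-2 + w)))*6 = (w*(8 - 4*w))*6 = 6*w*(8 - 4*w))
sqrt(-6562 + (105375/J(-490) + (79039 + 56644)/104560)) = sqrt(-6562 + (105375/((24*(-490)*(2 - 1*(-490)))) + (79039 + 56644)/104560)) = sqrt(-6562 + (105375/((24*(-490)*(2 + 490))) + 135683*(1/104560))) = sqrt(-6562 + (105375/((24*(-490)*492)) + 135683/104560)) = sqrt(-6562 + (105375/(-5785920) + 135683/104560)) = sqrt(-6562 + (105375*(-1/5785920) + 135683/104560)) = sqrt(-6562 + (-7025/385728 + 135683/104560)) = sqrt(-6562 + 3225137389/2520732480) = sqrt(-16537821396371/2520732480) = I*sqrt(13293183527509991655)/45013080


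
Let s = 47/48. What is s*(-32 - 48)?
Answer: -235/3 ≈ -78.333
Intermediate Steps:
s = 47/48 (s = 47*(1/48) = 47/48 ≈ 0.97917)
s*(-32 - 48) = 47*(-32 - 48)/48 = (47/48)*(-80) = -235/3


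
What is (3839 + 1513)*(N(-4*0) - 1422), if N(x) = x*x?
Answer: -7610544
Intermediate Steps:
N(x) = x²
(3839 + 1513)*(N(-4*0) - 1422) = (3839 + 1513)*((-4*0)² - 1422) = 5352*(0² - 1422) = 5352*(0 - 1422) = 5352*(-1422) = -7610544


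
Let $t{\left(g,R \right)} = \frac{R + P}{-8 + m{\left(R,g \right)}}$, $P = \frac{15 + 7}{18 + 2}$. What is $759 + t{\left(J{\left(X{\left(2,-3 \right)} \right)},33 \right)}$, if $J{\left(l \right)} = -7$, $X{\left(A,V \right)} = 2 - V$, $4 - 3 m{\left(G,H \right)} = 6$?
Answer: $\frac{196317}{260} \approx 755.07$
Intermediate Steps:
$m{\left(G,H \right)} = - \frac{2}{3}$ ($m{\left(G,H \right)} = \frac{4}{3} - 2 = - \frac{2}{3}$)
$P = \frac{11}{10}$ ($P = \frac{22}{20} = 22 \cdot \frac{1}{20} = \frac{11}{10} \approx 1.1$)
$t{\left(g,R \right)} = - \frac{33}{260} - \frac{3 R}{26}$ ($t{\left(g,R \right)} = \frac{R + \frac{11}{10}}{-8 - \frac{2}{3}} = \frac{\frac{11}{10} + R}{- \frac{26}{3}} = \left(\frac{11}{10} + R\right) \left(- \frac{3}{26}\right) = - \frac{33}{260} - \frac{3 R}{26}$)
$759 + t{\left(J{\left(X{\left(2,-3 \right)} \right)},33 \right)} = 759 - \frac{1023}{260} = \frac{196317}{260}$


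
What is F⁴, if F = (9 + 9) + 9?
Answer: 531441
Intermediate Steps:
F = 27 (F = 18 + 9 = 27)
F⁴ = 27⁴ = 531441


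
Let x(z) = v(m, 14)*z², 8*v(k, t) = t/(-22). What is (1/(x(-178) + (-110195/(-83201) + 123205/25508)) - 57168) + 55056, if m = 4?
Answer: -123961032350121164/58693659566723 ≈ -2112.0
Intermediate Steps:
v(k, t) = -t/176 (v(k, t) = (t/(-22))/8 = (t*(-1/22))/8 = (-t/22)/8 = -t/176)
x(z) = -7*z²/88 (x(z) = (-1/176*14)*z² = -7*z²/88)
(1/(x(-178) + (-110195/(-83201) + 123205/25508)) - 57168) + 55056 = (1/(-7/88*(-178)² + (-110195/(-83201) + 123205/25508)) - 57168) + 55056 = (1/(-7/88*31684 + (-110195*(-1/83201) + 123205*(1/25508))) - 57168) + 55056 = (1/(-55447/22 + (110195/83201 + 123205/25508)) - 57168) + 55056 = (1/(-55447/22 + 13061633265/2122291108) - 57168) + 55056 = (1/(-58693659566723/23345202188) - 57168) + 55056 = (-23345202188/58693659566723 - 57168) + 55056 = -3355399153455622652/58693659566723 + 55056 = -123961032350121164/58693659566723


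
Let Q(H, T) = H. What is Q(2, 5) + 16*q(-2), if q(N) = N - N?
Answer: 2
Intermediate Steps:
q(N) = 0
Q(2, 5) + 16*q(-2) = 2 + 16*0 = 2 + 0 = 2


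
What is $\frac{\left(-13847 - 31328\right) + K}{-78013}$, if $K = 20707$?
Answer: $\frac{24468}{78013} \approx 0.31364$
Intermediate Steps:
$\frac{\left(-13847 - 31328\right) + K}{-78013} = \frac{\left(-13847 - 31328\right) + 20707}{-78013} = \left(-45175 + 20707\right) \left(- \frac{1}{78013}\right) = \left(-24468\right) \left(- \frac{1}{78013}\right) = \frac{24468}{78013}$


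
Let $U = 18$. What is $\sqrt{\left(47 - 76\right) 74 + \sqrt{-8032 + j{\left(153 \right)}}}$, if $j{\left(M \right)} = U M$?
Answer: $\sqrt{-2146 + i \sqrt{5278}} \approx 0.784 + 46.332 i$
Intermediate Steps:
$j{\left(M \right)} = 18 M$
$\sqrt{\left(47 - 76\right) 74 + \sqrt{-8032 + j{\left(153 \right)}}} = \sqrt{\left(47 - 76\right) 74 + \sqrt{-8032 + 18 \cdot 153}} = \sqrt{\left(-29\right) 74 + \sqrt{-8032 + 2754}} = \sqrt{-2146 + \sqrt{-5278}} = \sqrt{-2146 + i \sqrt{5278}}$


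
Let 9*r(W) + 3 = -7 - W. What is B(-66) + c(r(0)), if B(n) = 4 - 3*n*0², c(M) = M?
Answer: 26/9 ≈ 2.8889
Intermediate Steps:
r(W) = -10/9 - W/9 (r(W) = -⅓ + (-7 - W)/9 = -⅓ + (-7/9 - W/9) = -10/9 - W/9)
B(n) = 4 (B(n) = 4 - 3*n*0 = 4 + 0 = 4)
B(-66) + c(r(0)) = 4 + (-10/9 - ⅑*0) = 4 + (-10/9 + 0) = 4 - 10/9 = 26/9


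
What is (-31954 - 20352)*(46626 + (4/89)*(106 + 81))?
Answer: -217094065372/89 ≈ -2.4393e+9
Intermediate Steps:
(-31954 - 20352)*(46626 + (4/89)*(106 + 81)) = -52306*(46626 + (4*(1/89))*187) = -52306*(46626 + (4/89)*187) = -52306*(46626 + 748/89) = -52306*4150462/89 = -217094065372/89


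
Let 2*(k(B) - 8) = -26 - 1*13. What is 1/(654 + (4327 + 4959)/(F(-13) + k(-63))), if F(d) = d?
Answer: 49/13474 ≈ 0.0036366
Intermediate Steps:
k(B) = -23/2 (k(B) = 8 + (-26 - 1*13)/2 = 8 + (-26 - 13)/2 = 8 + (½)*(-39) = 8 - 39/2 = -23/2)
1/(654 + (4327 + 4959)/(F(-13) + k(-63))) = 1/(654 + (4327 + 4959)/(-13 - 23/2)) = 1/(654 + 9286/(-49/2)) = 1/(654 + 9286*(-2/49)) = 1/(654 - 18572/49) = 1/(13474/49) = 49/13474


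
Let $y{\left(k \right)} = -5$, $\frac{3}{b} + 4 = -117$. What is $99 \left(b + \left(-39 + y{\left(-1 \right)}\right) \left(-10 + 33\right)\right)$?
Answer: $- \frac{1102095}{11} \approx -1.0019 \cdot 10^{5}$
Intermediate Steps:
$b = - \frac{3}{121}$ ($b = \frac{3}{-4 - 117} = \frac{3}{-121} = 3 \left(- \frac{1}{121}\right) = - \frac{3}{121} \approx -0.024793$)
$99 \left(b + \left(-39 + y{\left(-1 \right)}\right) \left(-10 + 33\right)\right) = 99 \left(- \frac{3}{121} + \left(-39 - 5\right) \left(-10 + 33\right)\right) = 99 \left(- \frac{3}{121} - 1012\right) = 99 \left(- \frac{122455}{121}\right) = - \frac{1102095}{11}$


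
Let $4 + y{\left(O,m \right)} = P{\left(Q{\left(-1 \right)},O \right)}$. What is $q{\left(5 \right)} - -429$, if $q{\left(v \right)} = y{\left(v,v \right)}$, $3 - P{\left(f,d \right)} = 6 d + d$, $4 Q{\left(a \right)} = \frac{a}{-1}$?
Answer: $393$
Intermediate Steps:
$Q{\left(a \right)} = - \frac{a}{4}$ ($Q{\left(a \right)} = \frac{a \frac{1}{-1}}{4} = \frac{a \left(-1\right)}{4} = \frac{\left(-1\right) a}{4} = - \frac{a}{4}$)
$P{\left(f,d \right)} = 3 - 7 d$ ($P{\left(f,d \right)} = 3 - \left(6 d + d\right) = 3 - 7 d$)
$y{\left(O,m \right)} = -1 - 7 O$ ($y{\left(O,m \right)} = -4 - \left(-3 + 7 O\right) = -1 - 7 O$)
$q{\left(v \right)} = -1 - 7 v$
$q{\left(5 \right)} - -429 = \left(-1 - 35\right) - -429 = \left(-1 - 35\right) + 429 = -36 + 429 = 393$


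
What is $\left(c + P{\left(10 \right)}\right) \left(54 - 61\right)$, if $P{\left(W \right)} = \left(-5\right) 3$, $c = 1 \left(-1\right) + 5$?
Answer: $77$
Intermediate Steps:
$c = 4$ ($c = -1 + 5 = 4$)
$P{\left(W \right)} = -15$
$\left(c + P{\left(10 \right)}\right) \left(54 - 61\right) = \left(4 - 15\right) \left(54 - 61\right) = \left(-11\right) \left(-7\right) = 77$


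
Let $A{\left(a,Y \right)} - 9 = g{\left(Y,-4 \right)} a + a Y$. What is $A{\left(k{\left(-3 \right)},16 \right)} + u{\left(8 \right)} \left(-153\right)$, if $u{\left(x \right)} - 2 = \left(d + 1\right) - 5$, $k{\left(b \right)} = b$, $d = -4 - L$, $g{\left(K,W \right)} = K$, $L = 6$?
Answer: $1749$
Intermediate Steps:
$d = -10$ ($d = -4 - 6 = -10$)
$A{\left(a,Y \right)} = 9 + 2 Y a$ ($A{\left(a,Y \right)} = 9 + \left(Y a + a Y\right) = 9 + \left(Y a + Y a\right) = 9 + 2 Y a$)
$u{\left(x \right)} = -12$ ($u{\left(x \right)} = 2 + \left(\left(-10 + 1\right) - 5\right) = 2 - 14 = -12$)
$A{\left(k{\left(-3 \right)},16 \right)} + u{\left(8 \right)} \left(-153\right) = \left(9 + 2 \cdot 16 \left(-3\right)\right) - -1836 = \left(9 - 96\right) + 1836 = -87 + 1836 = 1749$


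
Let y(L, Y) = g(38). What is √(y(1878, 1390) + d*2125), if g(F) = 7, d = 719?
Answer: √1527882 ≈ 1236.1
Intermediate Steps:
y(L, Y) = 7
√(y(1878, 1390) + d*2125) = √(7 + 719*2125) = √(7 + 1527875) = √1527882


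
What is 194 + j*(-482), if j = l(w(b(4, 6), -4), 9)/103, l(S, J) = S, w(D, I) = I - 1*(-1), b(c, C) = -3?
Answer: 21428/103 ≈ 208.04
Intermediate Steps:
w(D, I) = 1 + I (w(D, I) = I + 1 = 1 + I)
j = -3/103 (j = (1 - 4)/103 = -3*1/103 = -3/103 ≈ -0.029126)
194 + j*(-482) = 194 - 3/103*(-482) = 194 + 1446/103 = 21428/103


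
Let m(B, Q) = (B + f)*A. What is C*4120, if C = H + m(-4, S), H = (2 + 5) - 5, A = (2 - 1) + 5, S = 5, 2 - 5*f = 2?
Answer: -90640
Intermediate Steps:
f = 0 (f = ⅖ - ⅕*2 = ⅖ - ⅖ = 0)
A = 6 (A = 1 + 5 = 6)
m(B, Q) = 6*B (m(B, Q) = (B + 0)*6 = B*6 = 6*B)
H = 2 (H = 7 - 5 = 2)
C = -22 (C = 2 + 6*(-4) = 2 - 24 = -22)
C*4120 = -22*4120 = -90640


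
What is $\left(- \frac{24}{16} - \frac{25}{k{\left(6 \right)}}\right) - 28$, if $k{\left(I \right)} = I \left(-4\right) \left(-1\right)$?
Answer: $- \frac{733}{24} \approx -30.542$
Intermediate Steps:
$k{\left(I \right)} = 4 I$ ($k{\left(I \right)} = - 4 I \left(-1\right) = 4 I$)
$\left(- \frac{24}{16} - \frac{25}{k{\left(6 \right)}}\right) - 28 = \left(- \frac{24}{16} - \frac{25}{4 \cdot 6}\right) - 28 = \left(\left(-24\right) \frac{1}{16} - \frac{25}{24}\right) - 28 = \left(- \frac{3}{2} - \frac{25}{24}\right) - 28 = - \frac{61}{24} - 28 = - \frac{733}{24}$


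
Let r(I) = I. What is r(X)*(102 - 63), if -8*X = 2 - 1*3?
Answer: 39/8 ≈ 4.8750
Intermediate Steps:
X = ⅛ (X = -(2 - 1*3)/8 = -(2 - 3)/8 = -⅛*(-1) = ⅛ ≈ 0.12500)
r(X)*(102 - 63) = (102 - 63)/8 = (⅛)*39 = 39/8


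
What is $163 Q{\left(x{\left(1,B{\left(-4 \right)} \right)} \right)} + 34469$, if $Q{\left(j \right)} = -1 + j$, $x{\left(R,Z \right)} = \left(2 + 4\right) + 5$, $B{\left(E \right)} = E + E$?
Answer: $36099$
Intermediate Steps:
$B{\left(E \right)} = 2 E$
$x{\left(R,Z \right)} = 11$ ($x{\left(R,Z \right)} = 6 + 5 = 11$)
$163 Q{\left(x{\left(1,B{\left(-4 \right)} \right)} \right)} + 34469 = 163 \left(-1 + 11\right) + 34469 = 163 \cdot 10 + 34469 = 1630 + 34469 = 36099$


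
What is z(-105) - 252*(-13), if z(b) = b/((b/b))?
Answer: 3171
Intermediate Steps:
z(b) = b (z(b) = b/1 = b*1 = b)
z(-105) - 252*(-13) = -105 - 252*(-13) = -105 - 1*(-3276) = -105 + 3276 = 3171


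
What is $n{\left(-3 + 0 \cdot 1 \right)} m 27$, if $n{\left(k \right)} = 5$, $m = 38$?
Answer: $5130$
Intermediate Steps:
$n{\left(-3 + 0 \cdot 1 \right)} m 27 = 5 \cdot 38 \cdot 27 = 190 \cdot 27 = 5130$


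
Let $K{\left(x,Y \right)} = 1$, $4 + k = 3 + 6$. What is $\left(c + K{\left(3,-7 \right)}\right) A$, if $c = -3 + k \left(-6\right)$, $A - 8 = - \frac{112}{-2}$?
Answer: $-2048$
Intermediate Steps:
$k = 5$ ($k = -4 + \left(3 + 6\right) = -4 + 9 = 5$)
$A = 64$ ($A = 8 - \frac{112}{-2} = 8 - -56 = 8 + 56 = 64$)
$c = -33$ ($c = -3 + 5 \left(-6\right) = -3 - 30 = -33$)
$\left(c + K{\left(3,-7 \right)}\right) A = \left(-33 + 1\right) 64 = \left(-32\right) 64 = -2048$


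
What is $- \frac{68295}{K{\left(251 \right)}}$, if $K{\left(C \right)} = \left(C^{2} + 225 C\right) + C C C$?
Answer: $- \frac{22765}{5310909} \approx -0.0042865$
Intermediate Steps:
$K{\left(C \right)} = C^{2} + C^{3} + 225 C$ ($K{\left(C \right)} = \left(C^{2} + 225 C\right) + C^{2} C = \left(C^{2} + 225 C\right) + C^{3} = C^{2} + C^{3} + 225 C$)
$- \frac{68295}{K{\left(251 \right)}} = - \frac{68295}{251 \left(225 + 251 + 251^{2}\right)} = - \frac{68295}{251 \left(225 + 251 + 63001\right)} = - \frac{68295}{251 \cdot 63477} = - \frac{68295}{15932727} = \left(-68295\right) \frac{1}{15932727} = - \frac{22765}{5310909}$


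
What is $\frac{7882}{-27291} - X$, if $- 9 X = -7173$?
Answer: $- \frac{21758809}{27291} \approx -797.29$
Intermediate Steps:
$X = 797$ ($X = \left(- \frac{1}{9}\right) \left(-7173\right) = 797$)
$\frac{7882}{-27291} - X = \frac{7882}{-27291} - 797 = 7882 \left(- \frac{1}{27291}\right) - 797 = - \frac{7882}{27291} - 797 = - \frac{21758809}{27291}$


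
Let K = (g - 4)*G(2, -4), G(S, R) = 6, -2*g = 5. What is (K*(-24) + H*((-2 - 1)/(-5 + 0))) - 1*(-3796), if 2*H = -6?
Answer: 23651/5 ≈ 4730.2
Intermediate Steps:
H = -3 (H = (1/2)*(-6) = -3)
g = -5/2 (g = -1/2*5 = -5/2 ≈ -2.5000)
K = -39 (K = (-5/2 - 4)*6 = -13/2*6 = -39)
(K*(-24) + H*((-2 - 1)/(-5 + 0))) - 1*(-3796) = (-39*(-24) - 3*(-2 - 1)/(-5 + 0)) - 1*(-3796) = (936 - (-9)/(-5)) + 3796 = (936 - (-9)*(-1)/5) + 3796 = (936 - 3*3/5) + 3796 = (936 - 9/5) + 3796 = 4671/5 + 3796 = 23651/5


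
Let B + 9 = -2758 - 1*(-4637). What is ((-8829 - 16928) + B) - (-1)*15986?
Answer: -7901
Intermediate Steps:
B = 1870 (B = -9 + (-2758 - 1*(-4637)) = -9 + (-2758 + 4637) = -9 + 1879 = 1870)
((-8829 - 16928) + B) - (-1)*15986 = ((-8829 - 16928) + 1870) - (-1)*15986 = (-25757 + 1870) - 1*(-15986) = -23887 + 15986 = -7901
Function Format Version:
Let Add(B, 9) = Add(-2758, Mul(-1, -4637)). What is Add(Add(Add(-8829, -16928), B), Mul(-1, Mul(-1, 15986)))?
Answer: -7901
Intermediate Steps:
B = 1870 (B = Add(-9, Add(-2758, Mul(-1, -4637))) = Add(-9, Add(-2758, 4637)) = Add(-9, 1879) = 1870)
Add(Add(Add(-8829, -16928), B), Mul(-1, Mul(-1, 15986))) = Add(Add(Add(-8829, -16928), 1870), Mul(-1, Mul(-1, 15986))) = Add(Add(-25757, 1870), Mul(-1, -15986)) = Add(-23887, 15986) = -7901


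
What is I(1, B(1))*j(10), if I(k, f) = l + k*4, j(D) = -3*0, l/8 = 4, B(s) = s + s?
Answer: 0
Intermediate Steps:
B(s) = 2*s
l = 32 (l = 8*4 = 32)
j(D) = 0
I(k, f) = 32 + 4*k (I(k, f) = 32 + k*4 = 32 + 4*k)
I(1, B(1))*j(10) = (32 + 4*1)*0 = (32 + 4)*0 = 36*0 = 0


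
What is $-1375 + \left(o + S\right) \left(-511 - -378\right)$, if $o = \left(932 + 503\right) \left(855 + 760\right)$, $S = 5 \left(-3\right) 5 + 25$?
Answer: $-308225550$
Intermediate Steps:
$S = -50$ ($S = \left(-15\right) 5 + 25 = -75 + 25 = -50$)
$o = 2317525$ ($o = 1435 \cdot 1615 = 2317525$)
$-1375 + \left(o + S\right) \left(-511 - -378\right) = -1375 + \left(2317525 - 50\right) \left(-511 - -378\right) = -1375 + 2317475 \left(-511 + 378\right) = -1375 + 2317475 \left(-133\right) = -1375 - 308224175 = -308225550$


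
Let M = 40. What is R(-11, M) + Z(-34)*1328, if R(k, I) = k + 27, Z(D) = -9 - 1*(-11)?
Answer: 2672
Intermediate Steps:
Z(D) = 2 (Z(D) = -9 + 11 = 2)
R(k, I) = 27 + k
R(-11, M) + Z(-34)*1328 = (27 - 11) + 2*1328 = 16 + 2656 = 2672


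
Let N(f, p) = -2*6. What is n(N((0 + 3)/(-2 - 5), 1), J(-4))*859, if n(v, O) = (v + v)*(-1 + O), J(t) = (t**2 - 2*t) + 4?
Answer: -556632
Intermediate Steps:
J(t) = 4 + t**2 - 2*t
N(f, p) = -12
n(v, O) = 2*v*(-1 + O) (n(v, O) = (2*v)*(-1 + O) = 2*v*(-1 + O))
n(N((0 + 3)/(-2 - 5), 1), J(-4))*859 = (2*(-12)*(-1 + (4 + (-4)**2 - 2*(-4))))*859 = (2*(-12)*(-1 + (4 + 16 + 8)))*859 = (2*(-12)*(-1 + 28))*859 = (2*(-12)*27)*859 = -648*859 = -556632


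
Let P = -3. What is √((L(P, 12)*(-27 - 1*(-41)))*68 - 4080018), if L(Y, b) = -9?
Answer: I*√4088586 ≈ 2022.0*I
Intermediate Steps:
√((L(P, 12)*(-27 - 1*(-41)))*68 - 4080018) = √(-9*(-27 - 1*(-41))*68 - 4080018) = √(-9*(-27 + 41)*68 - 4080018) = √(-9*14*68 - 4080018) = √(-126*68 - 4080018) = √(-8568 - 4080018) = √(-4088586) = I*√4088586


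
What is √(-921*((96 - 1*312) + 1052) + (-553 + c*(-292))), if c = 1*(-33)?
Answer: I*√760873 ≈ 872.28*I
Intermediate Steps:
c = -33
√(-921*((96 - 1*312) + 1052) + (-553 + c*(-292))) = √(-921*((96 - 1*312) + 1052) + (-553 - 33*(-292))) = √(-921*((96 - 312) + 1052) + (-553 + 9636)) = √(-921*(-216 + 1052) + 9083) = √(-921*836 + 9083) = √(-769956 + 9083) = √(-760873) = I*√760873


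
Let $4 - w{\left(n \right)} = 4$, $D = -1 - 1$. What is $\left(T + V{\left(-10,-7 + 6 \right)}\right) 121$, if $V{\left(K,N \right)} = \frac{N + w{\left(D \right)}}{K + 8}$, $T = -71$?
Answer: $- \frac{17061}{2} \approx -8530.5$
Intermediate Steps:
$D = -2$
$w{\left(n \right)} = 0$ ($w{\left(n \right)} = 4 - 4 = 0$)
$V{\left(K,N \right)} = \frac{N}{8 + K}$ ($V{\left(K,N \right)} = \frac{N + 0}{K + 8} = \frac{N}{8 + K}$)
$\left(T + V{\left(-10,-7 + 6 \right)}\right) 121 = \left(-71 + \frac{-7 + 6}{8 - 10}\right) 121 = \left(-71 - \frac{1}{-2}\right) 121 = \left(-71 - - \frac{1}{2}\right) 121 = \left(-71 + \frac{1}{2}\right) 121 = \left(- \frac{141}{2}\right) 121 = - \frac{17061}{2}$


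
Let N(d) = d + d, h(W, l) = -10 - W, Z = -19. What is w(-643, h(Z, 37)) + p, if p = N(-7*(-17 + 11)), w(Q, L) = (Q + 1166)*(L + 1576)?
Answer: 829039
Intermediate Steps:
w(Q, L) = (1166 + Q)*(1576 + L)
N(d) = 2*d
p = 84 (p = 2*(-7*(-17 + 11)) = 2*(-7*(-6)) = 2*42 = 84)
w(-643, h(Z, 37)) + p = (1837616 + 1166*(-10 - 1*(-19)) + 1576*(-643) + (-10 - 1*(-19))*(-643)) + 84 = (1837616 + 1166*(-10 + 19) - 1013368 + (-10 + 19)*(-643)) + 84 = (1837616 + 1166*9 - 1013368 + 9*(-643)) + 84 = (1837616 + 10494 - 1013368 - 5787) + 84 = 828955 + 84 = 829039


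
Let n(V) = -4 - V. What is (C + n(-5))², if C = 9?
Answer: 100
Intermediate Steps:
(C + n(-5))² = (9 + (-4 - 1*(-5)))² = (9 + (-4 + 5))² = (9 + 1)² = 10² = 100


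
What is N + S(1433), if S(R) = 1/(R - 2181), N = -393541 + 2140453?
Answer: 1306690175/748 ≈ 1.7469e+6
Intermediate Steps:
N = 1746912
S(R) = 1/(-2181 + R)
N + S(1433) = 1746912 + 1/(-2181 + 1433) = 1746912 + 1/(-748) = 1746912 - 1/748 = 1306690175/748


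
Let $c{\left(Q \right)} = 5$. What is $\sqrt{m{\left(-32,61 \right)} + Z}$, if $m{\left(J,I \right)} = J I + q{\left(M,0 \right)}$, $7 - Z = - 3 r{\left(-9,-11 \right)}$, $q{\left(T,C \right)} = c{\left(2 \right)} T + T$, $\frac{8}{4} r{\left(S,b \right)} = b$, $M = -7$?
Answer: $\frac{i \sqrt{8014}}{2} \approx 44.76 i$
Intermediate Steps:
$r{\left(S,b \right)} = \frac{b}{2}$
$q{\left(T,C \right)} = 6 T$ ($q{\left(T,C \right)} = 5 T + T = 6 T$)
$Z = - \frac{19}{2}$ ($Z = 7 - - 3 \cdot \frac{1}{2} \left(-11\right) = 7 - \left(-3\right) \left(- \frac{11}{2}\right) = 7 - \frac{33}{2} = - \frac{19}{2} \approx -9.5$)
$m{\left(J,I \right)} = -42 + I J$ ($m{\left(J,I \right)} = J I + 6 \left(-7\right) = I J - 42 = -42 + I J$)
$\sqrt{m{\left(-32,61 \right)} + Z} = \sqrt{\left(-42 + 61 \left(-32\right)\right) - \frac{19}{2}} = \sqrt{\left(-42 - 1952\right) - \frac{19}{2}} = \sqrt{-1994 - \frac{19}{2}} = \sqrt{- \frac{4007}{2}} = \frac{i \sqrt{8014}}{2}$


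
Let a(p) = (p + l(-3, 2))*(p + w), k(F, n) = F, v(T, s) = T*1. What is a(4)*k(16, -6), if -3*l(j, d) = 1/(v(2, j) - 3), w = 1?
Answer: 1040/3 ≈ 346.67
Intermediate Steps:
v(T, s) = T
l(j, d) = ⅓ (l(j, d) = -1/(3*(2 - 3)) = -⅓/(-1) = -⅓*(-1) = ⅓)
a(p) = (1 + p)*(⅓ + p) (a(p) = (p + ⅓)*(p + 1) = (⅓ + p)*(1 + p) = (1 + p)*(⅓ + p))
a(4)*k(16, -6) = (⅓ + 4² + (4/3)*4)*16 = (⅓ + 16 + 16/3)*16 = (65/3)*16 = 1040/3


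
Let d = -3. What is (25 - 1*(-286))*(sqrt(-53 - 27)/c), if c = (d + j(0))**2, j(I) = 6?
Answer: 1244*I*sqrt(5)/9 ≈ 309.07*I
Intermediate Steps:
c = 9 (c = (-3 + 6)**2 = 3**2 = 9)
(25 - 1*(-286))*(sqrt(-53 - 27)/c) = (25 - 1*(-286))*(sqrt(-53 - 27)/9) = (25 + 286)*(sqrt(-80)*(1/9)) = 311*((4*I*sqrt(5))*(1/9)) = 311*(4*I*sqrt(5)/9) = 1244*I*sqrt(5)/9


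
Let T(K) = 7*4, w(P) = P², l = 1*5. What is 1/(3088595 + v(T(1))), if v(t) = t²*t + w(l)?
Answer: 1/3110572 ≈ 3.2148e-7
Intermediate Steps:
l = 5
T(K) = 28
v(t) = 25 + t³ (v(t) = t²*t + 5² = t³ + 25 = 25 + t³)
1/(3088595 + v(T(1))) = 1/(3088595 + (25 + 28³)) = 1/(3088595 + (25 + 21952)) = 1/(3088595 + 21977) = 1/3110572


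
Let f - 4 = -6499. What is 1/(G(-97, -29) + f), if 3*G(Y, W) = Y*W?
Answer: -3/16672 ≈ -0.00017994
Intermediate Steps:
f = -6495 (f = 4 - 6499 = -6495)
G(Y, W) = W*Y/3 (G(Y, W) = (Y*W)/3 = (W*Y)/3 = W*Y/3)
1/(G(-97, -29) + f) = 1/((1/3)*(-29)*(-97) - 6495) = 1/(2813/3 - 6495) = 1/(-16672/3) = -3/16672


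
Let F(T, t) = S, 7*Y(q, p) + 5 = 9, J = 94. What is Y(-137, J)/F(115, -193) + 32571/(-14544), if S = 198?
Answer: -2504735/1119888 ≈ -2.2366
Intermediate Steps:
Y(q, p) = 4/7 (Y(q, p) = -5/7 + (⅐)*9 = -5/7 + 9/7 = 4/7)
F(T, t) = 198
Y(-137, J)/F(115, -193) + 32571/(-14544) = (4/7)/198 + 32571/(-14544) = (4/7)*(1/198) + 32571*(-1/14544) = 2/693 - 3619/1616 = -2504735/1119888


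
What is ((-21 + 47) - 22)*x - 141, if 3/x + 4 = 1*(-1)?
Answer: -717/5 ≈ -143.40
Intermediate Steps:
x = -⅗ (x = 3/(-4 + 1*(-1)) = 3/(-4 - 1) = 3/(-5) = 3*(-⅕) = -⅗ ≈ -0.60000)
((-21 + 47) - 22)*x - 141 = ((-21 + 47) - 22)*(-⅗) - 141 = (26 - 22)*(-⅗) - 141 = 4*(-⅗) - 141 = -12/5 - 141 = -717/5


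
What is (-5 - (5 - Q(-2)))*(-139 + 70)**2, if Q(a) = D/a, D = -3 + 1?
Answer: -42849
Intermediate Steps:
D = -2
Q(a) = -2/a
(-5 - (5 - Q(-2)))*(-139 + 70)**2 = (-5 - (5 - (-2)/(-2)))*(-139 + 70)**2 = (-5 - (5 - (-2)*(-1)/2))*(-69)**2 = (-5 - (5 - 1*1))*4761 = (-5 - (5 - 1))*4761 = (-5 - 1*4)*4761 = (-5 - 4)*4761 = -9*4761 = -42849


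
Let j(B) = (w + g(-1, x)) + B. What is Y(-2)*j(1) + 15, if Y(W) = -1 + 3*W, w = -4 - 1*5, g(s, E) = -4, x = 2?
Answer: 99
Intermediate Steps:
w = -9 (w = -4 - 5 = -9)
j(B) = -13 + B (j(B) = (-9 - 4) + B = -13 + B)
Y(-2)*j(1) + 15 = (-1 + 3*(-2))*(-13 + 1) + 15 = (-1 - 6)*(-12) + 15 = -7*(-12) + 15 = 84 + 15 = 99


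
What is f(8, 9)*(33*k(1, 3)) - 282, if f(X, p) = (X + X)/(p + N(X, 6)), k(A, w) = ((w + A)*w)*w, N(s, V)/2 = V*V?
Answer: -142/3 ≈ -47.333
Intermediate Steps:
N(s, V) = 2*V² (N(s, V) = 2*(V*V) = 2*V²)
k(A, w) = w²*(A + w) (k(A, w) = ((A + w)*w)*w = (w*(A + w))*w = w²*(A + w))
f(X, p) = 2*X/(72 + p) (f(X, p) = (X + X)/(p + 2*6²) = (2*X)/(p + 2*36) = (2*X)/(p + 72) = (2*X)/(72 + p) = 2*X/(72 + p))
f(8, 9)*(33*k(1, 3)) - 282 = (2*8/(72 + 9))*(33*(3²*(1 + 3))) - 282 = (2*8/81)*(33*(9*4)) - 282 = (2*8*(1/81))*(33*36) - 282 = (16/81)*1188 - 282 = 704/3 - 282 = -142/3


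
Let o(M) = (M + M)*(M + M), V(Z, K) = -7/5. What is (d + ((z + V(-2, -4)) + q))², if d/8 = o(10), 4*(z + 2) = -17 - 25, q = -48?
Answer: 984767161/100 ≈ 9.8477e+6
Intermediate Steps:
V(Z, K) = -7/5 (V(Z, K) = -7*⅕ = -7/5)
o(M) = 4*M² (o(M) = (2*M)*(2*M) = 4*M²)
z = -25/2 (z = -2 + (-17 - 25)/4 = -2 + (¼)*(-42) = -2 - 21/2 = -25/2 ≈ -12.500)
d = 3200 (d = 8*(4*10²) = 8*(4*100) = 8*400 = 3200)
(d + ((z + V(-2, -4)) + q))² = (3200 + ((-25/2 - 7/5) - 48))² = (3200 + (-139/10 - 48))² = (3200 - 619/10)² = (31381/10)² = 984767161/100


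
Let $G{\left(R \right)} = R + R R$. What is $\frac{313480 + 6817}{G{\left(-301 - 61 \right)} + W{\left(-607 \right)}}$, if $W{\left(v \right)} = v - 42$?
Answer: $\frac{18841}{7649} \approx 2.4632$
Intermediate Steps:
$G{\left(R \right)} = R + R^{2}$
$W{\left(v \right)} = -42 + v$ ($W{\left(v \right)} = v - 42 = -42 + v$)
$\frac{313480 + 6817}{G{\left(-301 - 61 \right)} + W{\left(-607 \right)}} = \frac{313480 + 6817}{\left(-301 - 61\right) \left(1 - 362\right) - 649} = \frac{320297}{- 362 \left(1 - 362\right) - 649} = \frac{320297}{\left(-362\right) \left(-361\right) - 649} = \frac{320297}{130682 - 649} = \frac{320297}{130033} = 320297 \cdot \frac{1}{130033} = \frac{18841}{7649}$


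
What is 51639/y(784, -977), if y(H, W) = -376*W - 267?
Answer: 51639/367085 ≈ 0.14067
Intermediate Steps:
y(H, W) = -267 - 376*W
51639/y(784, -977) = 51639/(-267 - 376*(-977)) = 51639/(-267 + 367352) = 51639/367085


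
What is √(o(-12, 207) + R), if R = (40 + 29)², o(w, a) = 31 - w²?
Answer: 2*√1162 ≈ 68.176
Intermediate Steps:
R = 4761 (R = 69² = 4761)
√(o(-12, 207) + R) = √((31 - 1*(-12)²) + 4761) = √((31 - 1*144) + 4761) = √((31 - 144) + 4761) = √(-113 + 4761) = √4648 = 2*√1162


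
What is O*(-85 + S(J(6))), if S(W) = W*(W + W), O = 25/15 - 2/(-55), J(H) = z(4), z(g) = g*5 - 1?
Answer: 178997/165 ≈ 1084.8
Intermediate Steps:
z(g) = -1 + 5*g (z(g) = 5*g - 1 = -1 + 5*g)
J(H) = 19 (J(H) = -1 + 5*4 = -1 + 20 = 19)
O = 281/165 (O = 25*(1/15) - 2*(-1/55) = 5/3 + 2/55 = 281/165 ≈ 1.7030)
S(W) = 2*W**2 (S(W) = W*(2*W) = 2*W**2)
O*(-85 + S(J(6))) = 281*(-85 + 2*19**2)/165 = 281*(-85 + 2*361)/165 = 281*(-85 + 722)/165 = (281/165)*637 = 178997/165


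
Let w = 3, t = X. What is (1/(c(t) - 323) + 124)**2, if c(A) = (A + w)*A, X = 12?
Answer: 314388361/20449 ≈ 15374.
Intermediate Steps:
t = 12
c(A) = A*(3 + A) (c(A) = (A + 3)*A = (3 + A)*A = A*(3 + A))
(1/(c(t) - 323) + 124)**2 = (1/(12*(3 + 12) - 323) + 124)**2 = (1/(12*15 - 323) + 124)**2 = (1/(180 - 323) + 124)**2 = (1/(-143) + 124)**2 = (-1/143 + 124)**2 = (17731/143)**2 = 314388361/20449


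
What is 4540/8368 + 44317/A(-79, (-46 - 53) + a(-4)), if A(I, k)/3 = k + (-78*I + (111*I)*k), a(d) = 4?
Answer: 1474960787/2633164836 ≈ 0.56015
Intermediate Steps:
A(I, k) = -234*I + 3*k + 333*I*k (A(I, k) = 3*(k + (-78*I + (111*I)*k)) = 3*(k + (-78*I + 111*I*k)) = 3*(k - 78*I + 111*I*k) = -234*I + 3*k + 333*I*k)
4540/8368 + 44317/A(-79, (-46 - 53) + a(-4)) = 4540/8368 + 44317/(-234*(-79) + 3*((-46 - 53) + 4) + 333*(-79)*((-46 - 53) + 4)) = 4540*(1/8368) + 44317/(18486 + 3*(-99 + 4) + 333*(-79)*(-99 + 4)) = 1135/2092 + 44317/(18486 + 3*(-95) + 333*(-79)*(-95)) = 1135/2092 + 44317/(18486 - 285 + 2499165) = 1135/2092 + 44317/2517366 = 1474960787/2633164836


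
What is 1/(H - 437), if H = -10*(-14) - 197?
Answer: -1/494 ≈ -0.0020243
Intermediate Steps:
H = -57 (H = 140 - 197 = -57)
1/(H - 437) = 1/(-57 - 437) = 1/(-494) = -1/494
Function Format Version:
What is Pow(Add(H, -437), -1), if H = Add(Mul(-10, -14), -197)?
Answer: Rational(-1, 494) ≈ -0.0020243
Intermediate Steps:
H = -57 (H = Add(140, -197) = -57)
Pow(Add(H, -437), -1) = Pow(Add(-57, -437), -1) = Pow(-494, -1) = Rational(-1, 494)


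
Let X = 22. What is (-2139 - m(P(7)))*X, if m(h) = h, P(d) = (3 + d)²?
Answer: -49258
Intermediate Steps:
(-2139 - m(P(7)))*X = (-2139 - (3 + 7)²)*22 = (-2139 - 1*10²)*22 = (-2139 - 1*100)*22 = (-2139 - 100)*22 = -2239*22 = -49258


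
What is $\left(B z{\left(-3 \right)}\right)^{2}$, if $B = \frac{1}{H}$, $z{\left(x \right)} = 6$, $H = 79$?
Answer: $\frac{36}{6241} \approx 0.0057683$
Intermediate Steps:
$B = \frac{1}{79} \approx 0.012658$
$\left(B z{\left(-3 \right)}\right)^{2} = \left(\frac{1}{79} \cdot 6\right)^{2} = \left(\frac{6}{79}\right)^{2} = \frac{36}{6241}$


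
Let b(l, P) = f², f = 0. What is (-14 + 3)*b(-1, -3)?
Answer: 0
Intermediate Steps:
b(l, P) = 0 (b(l, P) = 0² = 0)
(-14 + 3)*b(-1, -3) = (-14 + 3)*0 = -11*0 = 0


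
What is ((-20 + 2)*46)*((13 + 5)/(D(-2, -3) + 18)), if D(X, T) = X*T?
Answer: -621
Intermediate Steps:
D(X, T) = T*X
((-20 + 2)*46)*((13 + 5)/(D(-2, -3) + 18)) = ((-20 + 2)*46)*((13 + 5)/(-3*(-2) + 18)) = (-18*46)*(18/(6 + 18)) = -14904/24 = -828*¾ = -621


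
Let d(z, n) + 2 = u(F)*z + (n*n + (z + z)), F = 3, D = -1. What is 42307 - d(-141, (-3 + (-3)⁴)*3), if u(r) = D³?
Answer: -12306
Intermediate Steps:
u(r) = -1 (u(r) = (-1)³ = -1)
d(z, n) = -2 + z + n² (d(z, n) = -2 + (-z + (n*n + (z + z))) = -2 + (-z + (n² + 2*z)) = -2 + (z + n²) = -2 + z + n²)
42307 - d(-141, (-3 + (-3)⁴)*3) = 42307 - (-2 - 141 + ((-3 + (-3)⁴)*3)²) = 42307 - (-2 - 141 + ((-3 + 81)*3)²) = 42307 - (-2 - 141 + (78*3)²) = 42307 - (-2 - 141 + 234²) = 42307 - (-2 - 141 + 54756) = 42307 - 1*54613 = 42307 - 54613 = -12306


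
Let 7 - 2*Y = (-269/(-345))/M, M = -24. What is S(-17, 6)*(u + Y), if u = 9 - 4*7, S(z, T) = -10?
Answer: 256411/1656 ≈ 154.84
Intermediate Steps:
Y = 58229/16560 (Y = 7/2 - (-269/(-345))/(2*(-24)) = 7/2 - (-269*(-1/345))*(-1)/(2*24) = 7/2 - 269*(-1)/(690*24) = 7/2 - 1/2*(-269/8280) = 7/2 + 269/16560 = 58229/16560 ≈ 3.5162)
u = -19 (u = 9 - 28 = -19)
S(-17, 6)*(u + Y) = -10*(-19 + 58229/16560) = -10*(-256411/16560) = 256411/1656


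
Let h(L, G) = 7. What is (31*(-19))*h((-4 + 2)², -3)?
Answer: -4123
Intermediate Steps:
(31*(-19))*h((-4 + 2)², -3) = (31*(-19))*7 = -589*7 = -4123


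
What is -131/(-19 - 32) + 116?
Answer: 6047/51 ≈ 118.57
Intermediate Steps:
-131/(-19 - 32) + 116 = -131/(-51) + 116 = -1/51*(-131) + 116 = 131/51 + 116 = 6047/51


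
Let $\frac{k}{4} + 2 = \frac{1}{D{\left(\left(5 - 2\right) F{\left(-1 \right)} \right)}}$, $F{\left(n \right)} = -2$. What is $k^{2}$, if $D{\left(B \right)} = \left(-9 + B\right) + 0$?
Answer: $\frac{15376}{225} \approx 68.338$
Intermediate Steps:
$D{\left(B \right)} = -9 + B$
$k = - \frac{124}{15}$ ($k = -8 + \frac{4}{-9 + \left(5 - 2\right) \left(-2\right)} = -8 + \frac{4}{-9 + 3 \left(-2\right)} = -8 + \frac{4}{-9 - 6} = -8 + \frac{4}{-15} = -8 + 4 \left(- \frac{1}{15}\right) = -8 - \frac{4}{15} = - \frac{124}{15} \approx -8.2667$)
$k^{2} = \left(- \frac{124}{15}\right)^{2} = \frac{15376}{225}$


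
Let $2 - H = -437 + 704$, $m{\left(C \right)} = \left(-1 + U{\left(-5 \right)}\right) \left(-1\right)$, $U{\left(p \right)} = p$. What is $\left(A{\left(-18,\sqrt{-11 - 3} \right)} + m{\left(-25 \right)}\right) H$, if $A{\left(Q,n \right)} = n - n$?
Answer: $-1590$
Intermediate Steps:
$m{\left(C \right)} = 6$ ($m{\left(C \right)} = \left(-1 - 5\right) \left(-1\right) = \left(-6\right) \left(-1\right) = 6$)
$A{\left(Q,n \right)} = 0$
$H = -265$ ($H = 2 - \left(-437 + 704\right) = 2 - 267 = -265$)
$\left(A{\left(-18,\sqrt{-11 - 3} \right)} + m{\left(-25 \right)}\right) H = \left(0 + 6\right) \left(-265\right) = 6 \left(-265\right) = -1590$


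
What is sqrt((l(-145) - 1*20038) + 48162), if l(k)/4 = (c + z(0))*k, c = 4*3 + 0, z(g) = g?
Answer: 2*sqrt(5291) ≈ 145.48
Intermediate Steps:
c = 12 (c = 12 + 0 = 12)
l(k) = 48*k (l(k) = 4*((12 + 0)*k) = 4*(12*k) = 48*k)
sqrt((l(-145) - 1*20038) + 48162) = sqrt((48*(-145) - 1*20038) + 48162) = sqrt((-6960 - 20038) + 48162) = sqrt(-26998 + 48162) = sqrt(21164) = 2*sqrt(5291)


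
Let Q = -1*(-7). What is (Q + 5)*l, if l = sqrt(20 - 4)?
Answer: 48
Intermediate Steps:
Q = 7
l = 4 (l = sqrt(16) = 4)
(Q + 5)*l = (7 + 5)*4 = 12*4 = 48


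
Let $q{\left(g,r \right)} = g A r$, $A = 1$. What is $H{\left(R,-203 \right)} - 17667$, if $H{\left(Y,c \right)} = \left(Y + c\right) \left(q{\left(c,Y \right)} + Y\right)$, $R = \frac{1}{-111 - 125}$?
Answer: $- \frac{496829425}{27848} \approx -17841.0$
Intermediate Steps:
$q{\left(g,r \right)} = g r$ ($q{\left(g,r \right)} = g 1 r = g r$)
$R = - \frac{1}{236}$ ($R = \frac{1}{-236} = - \frac{1}{236} \approx -0.0042373$)
$H{\left(Y,c \right)} = \left(Y + c\right) \left(Y + Y c\right)$ ($H{\left(Y,c \right)} = \left(Y + c\right) \left(c Y + Y\right) = \left(Y + c\right) \left(Y c + Y\right) = \left(Y + c\right) \left(Y + Y c\right)$)
$H{\left(R,-203 \right)} - 17667 = - \frac{- \frac{1}{236} - 203 + \left(-203\right)^{2} - - \frac{203}{236}}{236} - 17667 = - \frac{- \frac{1}{236} - 203 + 41209 + \frac{203}{236}}{236} - 17667 = \left(- \frac{1}{236}\right) \frac{4838809}{118} - 17667 = - \frac{4838809}{27848} - 17667 = - \frac{496829425}{27848}$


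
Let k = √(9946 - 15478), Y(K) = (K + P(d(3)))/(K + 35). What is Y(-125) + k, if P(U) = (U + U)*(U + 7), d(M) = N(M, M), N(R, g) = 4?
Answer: 37/90 + 2*I*√1383 ≈ 0.41111 + 74.377*I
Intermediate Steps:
d(M) = 4
P(U) = 2*U*(7 + U) (P(U) = (2*U)*(7 + U) = 2*U*(7 + U))
Y(K) = (88 + K)/(35 + K) (Y(K) = (K + 2*4*(7 + 4))/(K + 35) = (K + 2*4*11)/(35 + K) = (K + 88)/(35 + K) = (88 + K)/(35 + K))
k = 2*I*√1383 (k = √(-5532) = 2*I*√1383 ≈ 74.377*I)
Y(-125) + k = (88 - 125)/(35 - 125) + 2*I*√1383 = -37/(-90) + 2*I*√1383 = -1/90*(-37) + 2*I*√1383 = 37/90 + 2*I*√1383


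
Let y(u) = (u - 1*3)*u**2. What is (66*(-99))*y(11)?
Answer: -6324912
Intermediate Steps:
y(u) = u**2*(-3 + u) (y(u) = (u - 3)*u**2 = (-3 + u)*u**2 = u**2*(-3 + u))
(66*(-99))*y(11) = (66*(-99))*(11**2*(-3 + 11)) = -790614*8 = -6534*968 = -6324912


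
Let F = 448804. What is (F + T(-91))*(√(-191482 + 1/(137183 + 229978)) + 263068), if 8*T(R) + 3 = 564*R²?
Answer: 543295465271/2 + 8260913*I*√25813152254905761/2937288 ≈ 2.7165e+11 + 4.5186e+8*I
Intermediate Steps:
T(R) = -3/8 + 141*R²/2 (T(R) = -3/8 + (564*R²)/8 = -3/8 + 141*R²/2)
(F + T(-91))*(√(-191482 + 1/(137183 + 229978)) + 263068) = (448804 + (-3/8 + (141/2)*(-91)²))*(√(-191482 + 1/(137183 + 229978)) + 263068) = (448804 + (-3/8 + (141/2)*8281))*(√(-191482 + 1/367161) + 263068) = (448804 + (-3/8 + 1167621/2))*(√(-191482 + 1/367161) + 263068) = (448804 + 4670481/8)*(√(-70304722601/367161) + 263068) = 8260913*(I*√25813152254905761/367161 + 263068)/8 = 8260913*(263068 + I*√25813152254905761/367161)/8 = 543295465271/2 + 8260913*I*√25813152254905761/2937288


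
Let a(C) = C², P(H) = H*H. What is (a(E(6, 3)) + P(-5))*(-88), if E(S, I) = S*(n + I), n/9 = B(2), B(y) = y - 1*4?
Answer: -715000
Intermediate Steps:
B(y) = -4 + y (B(y) = y - 4 = -4 + y)
n = -18 (n = 9*(-4 + 2) = 9*(-2) = -18)
P(H) = H²
E(S, I) = S*(-18 + I)
(a(E(6, 3)) + P(-5))*(-88) = ((6*(-18 + 3))² + (-5)²)*(-88) = ((6*(-15))² + 25)*(-88) = ((-90)² + 25)*(-88) = (8100 + 25)*(-88) = 8125*(-88) = -715000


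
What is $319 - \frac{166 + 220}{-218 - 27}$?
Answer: $\frac{78541}{245} \approx 320.58$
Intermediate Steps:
$319 - \frac{166 + 220}{-218 - 27} = 319 - \frac{386}{-245} = 319 - 386 \left(- \frac{1}{245}\right) = 319 - - \frac{386}{245} = 319 + \frac{386}{245} = \frac{78541}{245}$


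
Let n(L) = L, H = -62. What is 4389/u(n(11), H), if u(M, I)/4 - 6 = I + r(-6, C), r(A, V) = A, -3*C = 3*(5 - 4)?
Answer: -4389/248 ≈ -17.698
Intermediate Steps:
C = -1 (C = -(5 - 4) = -1 ≈ -1.0000)
u(M, I) = 4*I (u(M, I) = 24 + 4*(I - 6) = 24 + 4*(-6 + I) = 24 + (-24 + 4*I) = 4*I)
4389/u(n(11), H) = 4389/((4*(-62))) = 4389/(-248) = 4389*(-1/248) = -4389/248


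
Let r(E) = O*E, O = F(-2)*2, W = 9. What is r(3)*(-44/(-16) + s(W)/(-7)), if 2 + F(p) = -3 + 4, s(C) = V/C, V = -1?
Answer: -697/42 ≈ -16.595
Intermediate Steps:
s(C) = -1/C
F(p) = -1 (F(p) = -2 + (-3 + 4) = -2 + 1 = -1)
O = -2 (O = -1*2 = -2)
r(E) = -2*E
r(3)*(-44/(-16) + s(W)/(-7)) = (-2*3)*(-44/(-16) - 1/9/(-7)) = -6*(-44*(-1/16) - 1*⅑*(-⅐)) = -6*(11/4 - ⅑*(-⅐)) = -6*(11/4 + 1/63) = -6*697/252 = -697/42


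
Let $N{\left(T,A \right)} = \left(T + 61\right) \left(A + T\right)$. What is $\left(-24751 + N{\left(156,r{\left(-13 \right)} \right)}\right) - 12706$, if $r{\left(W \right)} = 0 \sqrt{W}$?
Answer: $-3605$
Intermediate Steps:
$r{\left(W \right)} = 0$
$N{\left(T,A \right)} = \left(61 + T\right) \left(A + T\right)$
$\left(-24751 + N{\left(156,r{\left(-13 \right)} \right)}\right) - 12706 = \left(-24751 + \left(156^{2} + 61 \cdot 0 + 61 \cdot 156 + 0 \cdot 156\right)\right) - 12706 = \left(-24751 + \left(24336 + 0 + 9516 + 0\right)\right) - 12706 = \left(-24751 + 33852\right) - 12706 = 9101 - 12706 = -3605$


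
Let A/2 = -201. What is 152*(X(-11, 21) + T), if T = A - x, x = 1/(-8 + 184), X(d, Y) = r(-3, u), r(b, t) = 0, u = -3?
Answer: -1344307/22 ≈ -61105.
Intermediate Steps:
A = -402 (A = 2*(-201) = -402)
X(d, Y) = 0
x = 1/176 ≈ 0.0056818
T = -70753/176 (T = -402 - 1*1/176 = -402 - 1/176 = -70753/176 ≈ -402.01)
152*(X(-11, 21) + T) = 152*(0 - 70753/176) = 152*(-70753/176) = -1344307/22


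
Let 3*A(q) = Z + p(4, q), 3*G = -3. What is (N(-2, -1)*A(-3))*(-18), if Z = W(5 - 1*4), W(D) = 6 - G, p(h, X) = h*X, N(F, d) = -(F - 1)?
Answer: 90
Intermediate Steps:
G = -1 (G = (⅓)*(-3) = -1)
N(F, d) = 1 - F (N(F, d) = -(-1 + F) = 1 - F)
p(h, X) = X*h
W(D) = 7 (W(D) = 6 - 1*(-1) = 6 + 1 = 7)
Z = 7
A(q) = 7/3 + 4*q/3 (A(q) = (7 + q*4)/3 = (7 + 4*q)/3 = 7/3 + 4*q/3)
(N(-2, -1)*A(-3))*(-18) = ((1 - 1*(-2))*(7/3 + (4/3)*(-3)))*(-18) = ((1 + 2)*(7/3 - 4))*(-18) = (3*(-5/3))*(-18) = -5*(-18) = 90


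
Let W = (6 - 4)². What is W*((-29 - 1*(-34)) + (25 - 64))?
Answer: -136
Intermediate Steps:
W = 4 (W = 2² = 4)
W*((-29 - 1*(-34)) + (25 - 64)) = 4*((-29 - 1*(-34)) + (25 - 64)) = 4*((-29 + 34) - 39) = 4*(5 - 39) = 4*(-34) = -136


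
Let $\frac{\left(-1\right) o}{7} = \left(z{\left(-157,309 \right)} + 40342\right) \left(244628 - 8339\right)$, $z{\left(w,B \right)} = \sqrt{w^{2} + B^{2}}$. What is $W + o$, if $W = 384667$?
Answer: $-66726211199 - 1654023 \sqrt{120130} \approx -6.73 \cdot 10^{10}$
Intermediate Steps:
$z{\left(w,B \right)} = \sqrt{B^{2} + w^{2}}$
$o = -66726595866 - 1654023 \sqrt{120130}$ ($o = - 7 \left(\sqrt{309^{2} + \left(-157\right)^{2}} + 40342\right) \left(244628 - 8339\right) = - 7 \left(\sqrt{95481 + 24649} + 40342\right) 236289 = - 7 \left(\sqrt{120130} + 40342\right) 236289 = - 7 \left(40342 + \sqrt{120130}\right) 236289 = - 7 \left(9532370838 + 236289 \sqrt{120130}\right) = -66726595866 - 1654023 \sqrt{120130} \approx -6.73 \cdot 10^{10}$)
$W + o = 384667 - \left(66726595866 + 1654023 \sqrt{120130}\right) = -66726211199 - 1654023 \sqrt{120130}$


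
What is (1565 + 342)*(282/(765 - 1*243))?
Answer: 89629/87 ≈ 1030.2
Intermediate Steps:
(1565 + 342)*(282/(765 - 1*243)) = 1907*(282/(765 - 243)) = 1907*(282/522) = 1907*(282*(1/522)) = 1907*(47/87) = 89629/87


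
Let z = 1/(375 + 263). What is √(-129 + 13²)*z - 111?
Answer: -111 + √10/319 ≈ -110.99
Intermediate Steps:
z = 1/638 ≈ 0.0015674
√(-129 + 13²)*z - 111 = √(-129 + 13²)*(1/638) - 111 = √(-129 + 169)*(1/638) - 111 = √40*(1/638) - 111 = (2*√10)*(1/638) - 111 = √10/319 - 111 = -111 + √10/319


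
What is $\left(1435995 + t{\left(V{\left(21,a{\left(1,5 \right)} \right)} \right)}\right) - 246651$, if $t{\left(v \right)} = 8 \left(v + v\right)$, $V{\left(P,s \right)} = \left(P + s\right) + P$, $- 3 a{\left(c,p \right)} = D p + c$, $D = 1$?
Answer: $1189984$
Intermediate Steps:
$a{\left(c,p \right)} = - \frac{c}{3} - \frac{p}{3}$ ($a{\left(c,p \right)} = - \frac{1 p + c}{3} = - \frac{p + c}{3} = - \frac{c + p}{3} = - \frac{c}{3} - \frac{p}{3}$)
$V{\left(P,s \right)} = s + 2 P$
$t{\left(v \right)} = 16 v$ ($t{\left(v \right)} = 8 \cdot 2 v = 16 v$)
$\left(1435995 + t{\left(V{\left(21,a{\left(1,5 \right)} \right)} \right)}\right) - 246651 = \left(1435995 + 16 \left(\left(\left(- \frac{1}{3}\right) 1 - \frac{5}{3}\right) + 2 \cdot 21\right)\right) - 246651 = \left(1435995 + 16 \left(\left(- \frac{1}{3} - \frac{5}{3}\right) + 42\right)\right) - 246651 = \left(1435995 + 16 \left(-2 + 42\right)\right) - 246651 = \left(1435995 + 16 \cdot 40\right) - 246651 = \left(1435995 + 640\right) - 246651 = 1436635 - 246651 = 1189984$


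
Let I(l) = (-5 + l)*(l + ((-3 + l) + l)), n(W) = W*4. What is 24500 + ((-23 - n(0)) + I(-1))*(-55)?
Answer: 23785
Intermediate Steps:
n(W) = 4*W
I(l) = (-5 + l)*(-3 + 3*l) (I(l) = (-5 + l)*(l + (-3 + 2*l)) = (-5 + l)*(-3 + 3*l))
24500 + ((-23 - n(0)) + I(-1))*(-55) = 24500 + ((-23 - 4*0) + (15 - 18*(-1) + 3*(-1)²))*(-55) = 24500 + ((-23 - 1*0) + (15 + 18 + 3*1))*(-55) = 24500 + ((-23 + 0) + (15 + 18 + 3))*(-55) = 24500 + (-23 + 36)*(-55) = 24500 + 13*(-55) = 24500 - 715 = 23785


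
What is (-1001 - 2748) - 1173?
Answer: -4922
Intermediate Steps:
(-1001 - 2748) - 1173 = -3749 - 1173 = -4922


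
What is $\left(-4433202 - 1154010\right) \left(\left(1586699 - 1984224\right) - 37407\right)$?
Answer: $2430057289584$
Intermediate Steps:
$\left(-4433202 - 1154010\right) \left(\left(1586699 - 1984224\right) - 37407\right) = - 5587212 \left(-397525 - 37407\right) = \left(-5587212\right) \left(-434932\right) = 2430057289584$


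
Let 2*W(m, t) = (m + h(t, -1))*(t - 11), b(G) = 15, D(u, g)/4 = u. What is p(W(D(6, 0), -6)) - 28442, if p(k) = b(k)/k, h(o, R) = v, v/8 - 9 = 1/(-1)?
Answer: -21274631/748 ≈ -28442.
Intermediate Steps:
D(u, g) = 4*u
v = 64 (v = 72 + 8/(-1) = 72 + 8*(-1) = 72 - 8 = 64)
h(o, R) = 64
W(m, t) = (-11 + t)*(64 + m)/2 (W(m, t) = ((m + 64)*(t - 11))/2 = ((64 + m)*(-11 + t))/2 = ((-11 + t)*(64 + m))/2 = (-11 + t)*(64 + m)/2)
p(k) = 15/k
p(W(D(6, 0), -6)) - 28442 = 15/(-352 + 32*(-6) - 22*6 + (½)*(4*6)*(-6)) - 28442 = 15/(-352 - 192 - 11/2*24 + (½)*24*(-6)) - 28442 = 15/(-352 - 192 - 132 - 72) - 28442 = 15/(-748) - 28442 = 15*(-1/748) - 28442 = -15/748 - 28442 = -21274631/748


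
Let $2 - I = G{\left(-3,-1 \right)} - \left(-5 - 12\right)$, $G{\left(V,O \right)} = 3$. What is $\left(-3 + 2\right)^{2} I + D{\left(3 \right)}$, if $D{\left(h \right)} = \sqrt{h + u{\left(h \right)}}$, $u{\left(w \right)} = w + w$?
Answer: $-15$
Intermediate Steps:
$u{\left(w \right)} = 2 w$
$D{\left(h \right)} = \sqrt{3} \sqrt{h}$ ($D{\left(h \right)} = \sqrt{h + 2 h} = \sqrt{3 h} = \sqrt{3} \sqrt{h}$)
$I = -18$ ($I = 2 - \left(3 - \left(-5 - 12\right)\right) = 2 - \left(3 - -17\right) = 2 - \left(3 + 17\right) = 2 - 20 = -18$)
$\left(-3 + 2\right)^{2} I + D{\left(3 \right)} = \left(-3 + 2\right)^{2} \left(-18\right) + \sqrt{3} \sqrt{3} = \left(-1\right)^{2} \left(-18\right) + 3 = 1 \left(-18\right) + 3 = -18 + 3 = -15$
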